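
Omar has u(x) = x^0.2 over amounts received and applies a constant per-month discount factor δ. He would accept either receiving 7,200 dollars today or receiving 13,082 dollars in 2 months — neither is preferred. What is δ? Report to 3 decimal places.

δ ≈ 0.942

The payoff in 2 months is discounted by δ^2, so u(7200) = δ^2·u(13082) and δ^2 = u(7200)/u(13082).
With u(x) = x^0.2: δ^2 = 7200^0.2/13082^0.2 = (7200/13082)^0.2 = 0.88743.
So δ = 0.88743^(1/2) ≈ 0.942.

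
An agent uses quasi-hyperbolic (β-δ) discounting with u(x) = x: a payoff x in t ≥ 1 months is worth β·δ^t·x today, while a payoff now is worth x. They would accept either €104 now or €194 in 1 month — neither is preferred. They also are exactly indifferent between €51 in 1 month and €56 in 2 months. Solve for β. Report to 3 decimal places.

From the later pair, β·δ^1·51 = β·δ^2·56; dividing through, δ = 51/56 = 0.91071.
Substituting δ into 104 = β·δ·194: β = 104/(176.679) ≈ 0.589.

β ≈ 0.589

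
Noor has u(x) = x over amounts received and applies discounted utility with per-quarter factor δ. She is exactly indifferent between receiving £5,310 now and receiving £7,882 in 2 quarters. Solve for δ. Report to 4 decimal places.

δ ≈ 0.8208

Equating discounted utilities: u(5310) = δ^2·u(7882) ⇒ δ^2 = u(5310)/u(7882).
With u(x) = x: δ^2 = 5310/7882 = 0.67369.
Hence δ = (0.67369)^(1/2) = 0.820784.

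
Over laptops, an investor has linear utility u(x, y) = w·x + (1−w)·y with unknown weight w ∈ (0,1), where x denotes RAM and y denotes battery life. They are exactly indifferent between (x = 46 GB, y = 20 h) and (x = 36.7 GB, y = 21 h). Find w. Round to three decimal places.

u(46,20) = u(36.7,21) means w·46 + (1−w)·20 = w·36.7 + (1−w)·21.
Collecting terms: w·9.3 = (1−w)·1.
So w/(1−w) = 1/9.3 = 0.1075, giving w = 1/(9.3+1) = 0.097.

w = 0.097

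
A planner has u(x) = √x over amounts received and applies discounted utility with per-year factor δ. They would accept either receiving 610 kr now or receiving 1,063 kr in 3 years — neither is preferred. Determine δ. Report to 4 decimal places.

δ ≈ 0.9116

Equating discounted utilities: u(610) = δ^3·u(1063) ⇒ δ^3 = u(610)/u(1063).
With u(x) = √x: δ^3 = √610/√1063 = √(610/1063) = 0.75753.
So δ = 0.75753^(1/3) ≈ 0.9116.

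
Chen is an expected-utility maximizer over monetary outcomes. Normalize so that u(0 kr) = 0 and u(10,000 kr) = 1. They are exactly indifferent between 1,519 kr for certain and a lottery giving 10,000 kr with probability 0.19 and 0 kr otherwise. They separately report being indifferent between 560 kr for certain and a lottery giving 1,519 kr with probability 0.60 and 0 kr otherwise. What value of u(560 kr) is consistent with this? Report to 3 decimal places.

0.114

The first gamble pins u(1,519 kr): it must equal 0.19·1 + 0.81·0 = 0.19.
Then u(560 kr) = 0.60·u(1,519 kr) + 0.40·u(0 kr) = 0.60·0.19 + 0.40·0.00 = 0.1140.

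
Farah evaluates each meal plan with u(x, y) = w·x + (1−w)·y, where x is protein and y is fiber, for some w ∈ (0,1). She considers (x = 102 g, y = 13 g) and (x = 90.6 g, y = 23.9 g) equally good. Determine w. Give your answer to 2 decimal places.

w = 0.49

Equating utilities: w·102 + (1−w)·13 = w·90.6 + (1−w)·23.9.
w·(102−90.6) = (1−w)·(23.9−13), i.e. w·11.4 = (1−w)·10.9.
The marginal rate of substitution is 10.9/11.4, so w = 10.9/(11.4+10.9) = 0.49.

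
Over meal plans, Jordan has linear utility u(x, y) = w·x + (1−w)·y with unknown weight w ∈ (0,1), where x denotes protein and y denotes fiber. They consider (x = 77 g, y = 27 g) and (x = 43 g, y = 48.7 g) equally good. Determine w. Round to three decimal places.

w = 0.390

u(77,27) = u(43,48.7) means w·77 + (1−w)·27 = w·43 + (1−w)·48.7.
Rearranging, 34·w − 21.7·(1−w) = 0.
The marginal rate of substitution is 21.7/34, so w = 21.7/(34+21.7) = 0.390.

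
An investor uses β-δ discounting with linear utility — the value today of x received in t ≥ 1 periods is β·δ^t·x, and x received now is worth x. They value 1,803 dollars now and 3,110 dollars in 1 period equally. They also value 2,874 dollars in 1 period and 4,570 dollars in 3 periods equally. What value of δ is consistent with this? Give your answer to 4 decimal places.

The second indifference involves only future payoffs, so β cancels: β·δ^1·2874 = β·δ^3·4570, giving δ^2 = 2874/4570 = 0.62888, so δ = 0.79302.

δ ≈ 0.7930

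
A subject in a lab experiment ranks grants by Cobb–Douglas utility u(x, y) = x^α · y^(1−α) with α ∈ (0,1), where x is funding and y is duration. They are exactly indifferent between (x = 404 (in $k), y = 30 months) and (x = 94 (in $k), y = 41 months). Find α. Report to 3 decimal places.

The Cobb–Douglas utilities coincide, so 404^α·30^(1−α) = 94^α·41^(1−α).
Rearrange to (404/94)^α = (41/30)^(1−α) and take logs: α·1.458120 = (1−α)·0.312375.
Thus α·(1.770495) = 0.312375, so α = 0.312375/1.770495 ≈ 0.176.

α ≈ 0.176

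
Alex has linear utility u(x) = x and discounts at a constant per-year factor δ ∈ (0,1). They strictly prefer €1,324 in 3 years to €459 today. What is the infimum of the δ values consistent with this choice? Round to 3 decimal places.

Comparing present values: 459 < δ^3·1324.
So δ^3 > 459/1324 = 0.34668; taking the cube root of both positive sides preserves the inequality.
δ > 0.34668^(1/3) = 0.702.

δ > 0.702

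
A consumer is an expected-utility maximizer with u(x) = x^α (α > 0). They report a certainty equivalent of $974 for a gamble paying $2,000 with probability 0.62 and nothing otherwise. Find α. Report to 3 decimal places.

EU(lottery) = 0.62·2000^α + 0.38·0 = 0.62·2000^α.
Indifference: 974^α = 0.62·2000^α, so (974/2000)^α = 0.62.
Take logs: α = ln 0.62 / ln(974/2000) ≈ 0.66441.

α ≈ 0.664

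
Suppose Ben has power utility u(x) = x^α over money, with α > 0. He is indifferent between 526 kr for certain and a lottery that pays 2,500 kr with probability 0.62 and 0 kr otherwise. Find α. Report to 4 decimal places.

EU(lottery) = 0.62·2500^α + 0.38·0 = 0.62·2500^α.
Indifference: 526^α = 0.62·2500^α, so (526/2500)^α = 0.62.
Take logs: α = ln 0.62 / ln(526/2500) ≈ 0.306680.

α ≈ 0.3067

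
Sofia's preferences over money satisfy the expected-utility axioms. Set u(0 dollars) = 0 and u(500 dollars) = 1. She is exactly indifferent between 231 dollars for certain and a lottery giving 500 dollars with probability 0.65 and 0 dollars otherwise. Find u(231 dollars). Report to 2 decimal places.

0.65

By the standard-gamble method, u(231 dollars) is just the indifference probability on the best outcome: 0.65.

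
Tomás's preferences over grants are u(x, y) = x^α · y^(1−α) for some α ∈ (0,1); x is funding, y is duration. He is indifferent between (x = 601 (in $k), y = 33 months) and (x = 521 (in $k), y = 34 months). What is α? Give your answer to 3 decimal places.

α ≈ 0.173

The Cobb–Douglas utilities coincide, so 601^α·33^(1−α) = 521^α·34^(1−α).
Taking logs: α·ln 601 + (1−α)·ln 33 = α·ln 521 + (1−α)·ln 34, i.e. α·0.142845 = (1−α)·0.029853.
With A = 0.142845 and B = 0.029853: α·A = (1−α)·B, so α = B/(A+B) = 0.029853/0.172698 ≈ 0.173.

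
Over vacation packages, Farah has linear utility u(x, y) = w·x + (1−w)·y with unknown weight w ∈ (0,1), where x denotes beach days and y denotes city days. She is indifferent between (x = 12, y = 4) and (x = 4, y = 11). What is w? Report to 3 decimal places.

w = 0.467

Indifference: w·12 + (1−w)·4 = w·4 + (1−w)·11.
Rearranging, 8·w − 7·(1−w) = 0.
The marginal rate of substitution is 7/8, so w = 7/(8+7) = 0.467.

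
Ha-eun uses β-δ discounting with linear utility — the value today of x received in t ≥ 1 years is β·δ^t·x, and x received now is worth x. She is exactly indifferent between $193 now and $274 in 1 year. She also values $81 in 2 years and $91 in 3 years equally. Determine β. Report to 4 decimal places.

β ≈ 0.7913

The second indifference involves only future payoffs, so β cancels: β·δ^2·81 = β·δ^3·91, giving δ = 81/91 = 0.89011.
The first indifference: 193 = β·δ·274, so β = 193/(δ·274) = 193/(0.89011·274) ≈ 0.7913.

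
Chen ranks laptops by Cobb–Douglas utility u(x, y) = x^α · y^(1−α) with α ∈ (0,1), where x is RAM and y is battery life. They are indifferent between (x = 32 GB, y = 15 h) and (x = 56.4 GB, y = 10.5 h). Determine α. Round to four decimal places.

α ≈ 0.3863

Indifference: 32^α · 15^(1−α) = 56.4^α · 10.5^(1−α).
Taking logs: α·ln 32 + (1−α)·ln 15 = α·ln 56.4 + (1−α)·ln 10.5, i.e. α·-0.5667333 = (1−α)·-0.3566749.
With A = -0.5667333 and B = -0.3566749: α·A = (1−α)·B, so α = B/(A+B) = -0.3566749/-0.9234082 ≈ 0.3863.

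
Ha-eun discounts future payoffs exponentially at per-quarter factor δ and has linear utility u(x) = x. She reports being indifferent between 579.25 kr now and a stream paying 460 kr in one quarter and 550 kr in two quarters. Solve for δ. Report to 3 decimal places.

Present value of the stream is 460·δ + 550·δ². Indifference gives 460δ + 550δ² = 579.25.
That is, 550δ² + 460δ − 579.25 = 0, a quadratic in δ.
By the quadratic formula (taking the positive root), δ = (−460 + √1485950.00) / 1100 ≈ 0.690.

δ ≈ 0.690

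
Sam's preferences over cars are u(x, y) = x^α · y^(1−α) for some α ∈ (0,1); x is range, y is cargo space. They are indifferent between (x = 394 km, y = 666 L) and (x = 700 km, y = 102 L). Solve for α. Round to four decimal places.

α ≈ 0.7655

Indifference: 394^α · 666^(1−α) = 700^α · 102^(1−α).
Taking logs: α·ln 394 + (1−α)·ln 666 = α·ln 700 + (1−α)·ln 102, i.e. α·-0.5747294 = (1−α)·-1.8763169.
With A = -0.5747294 and B = -1.8763169: α·A = (1−α)·B, so α = B/(A+B) = -1.8763169/-2.4510463 ≈ 0.7655.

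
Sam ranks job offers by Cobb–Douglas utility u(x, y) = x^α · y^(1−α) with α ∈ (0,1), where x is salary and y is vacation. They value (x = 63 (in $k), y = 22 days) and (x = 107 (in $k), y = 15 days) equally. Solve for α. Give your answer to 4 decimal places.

α ≈ 0.4196

Set the two utilities equal: 63^α·22^(1−α) = 107^α·15^(1−α).
(63/107)^α = (15/22)^(1−α); take logs: α·ln(63/107) = (1−α)·ln(15/22), i.e. α·-0.5296941 = (1−α)·-0.3829923.
Thus α·(-0.9126864) = -0.3829923, so α = -0.3829923/-0.9126864 ≈ 0.4196.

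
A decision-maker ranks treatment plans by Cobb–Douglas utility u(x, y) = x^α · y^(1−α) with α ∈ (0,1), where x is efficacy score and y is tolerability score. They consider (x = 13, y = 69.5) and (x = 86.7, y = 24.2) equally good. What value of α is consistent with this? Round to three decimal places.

α ≈ 0.357

The Cobb–Douglas utilities coincide, so 13^α·69.5^(1−α) = 86.7^α·24.2^(1−α).
(13/86.7)^α = (24.2/69.5)^(1−α); take logs: α·ln(13/86.7) = (1−α)·ln(24.2/69.5), i.e. α·-1.897505 = (1−α)·-1.054974.
So α/(1−α) = (-1.054974)/(-1.897505) = 0.555980, and α = 0.555980/1.555980 ≈ 0.357.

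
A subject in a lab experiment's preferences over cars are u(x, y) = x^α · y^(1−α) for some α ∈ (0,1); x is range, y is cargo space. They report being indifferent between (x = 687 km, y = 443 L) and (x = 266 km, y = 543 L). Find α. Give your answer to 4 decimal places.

Indifference: 687^α · 443^(1−α) = 266^α · 543^(1−α).
(687/266)^α = (543/443)^(1−α); take logs: α·ln(687/266) = (1−α)·ln(543/443), i.e. α·0.9488380 = (1−α)·0.2035395.
With A = 0.9488380 and B = 0.2035395: α·A = (1−α)·B, so α = B/(A+B) = 0.2035395/1.1523775 ≈ 0.1766.

α ≈ 0.1766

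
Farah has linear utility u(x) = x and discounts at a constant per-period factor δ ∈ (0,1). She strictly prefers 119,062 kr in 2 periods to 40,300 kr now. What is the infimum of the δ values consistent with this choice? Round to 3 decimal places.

The preference means 40300 < δ^2·119062.
Dividing by 119062: δ^2 > 0.33848. Both sides are positive, so the square root keeps the direction.
δ > (40300/119062)^(1/2) ≈ 0.582.

δ > 0.582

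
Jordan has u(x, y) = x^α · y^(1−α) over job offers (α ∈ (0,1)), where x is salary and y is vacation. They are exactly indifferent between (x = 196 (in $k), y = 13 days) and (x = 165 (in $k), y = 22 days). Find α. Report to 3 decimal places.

The Cobb–Douglas utilities coincide, so 196^α·13^(1−α) = 165^α·22^(1−α).
(196/165)^α = (22/13)^(1−α); take logs: α·ln(196/165) = (1−α)·ln(22/13), i.e. α·0.172169 = (1−α)·0.526093.
Thus α·(0.698262) = 0.526093, so α = 0.526093/0.698262 ≈ 0.753.

α ≈ 0.753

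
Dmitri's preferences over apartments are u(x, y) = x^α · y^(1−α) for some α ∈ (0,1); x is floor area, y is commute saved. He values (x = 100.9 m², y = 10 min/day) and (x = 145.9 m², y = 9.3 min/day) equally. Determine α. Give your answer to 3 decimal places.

The Cobb–Douglas utilities coincide, so 100.9^α·10^(1−α) = 145.9^α·9.3^(1−α).
Rearrange to (100.9/145.9)^α = (9.3/10)^(1−α) and take logs: α·-0.368792 = (1−α)·-0.072571.
So α/(1−α) = (-0.072571)/(-0.368792) = 0.196780, and α = 0.196780/1.196780 ≈ 0.164.

α ≈ 0.164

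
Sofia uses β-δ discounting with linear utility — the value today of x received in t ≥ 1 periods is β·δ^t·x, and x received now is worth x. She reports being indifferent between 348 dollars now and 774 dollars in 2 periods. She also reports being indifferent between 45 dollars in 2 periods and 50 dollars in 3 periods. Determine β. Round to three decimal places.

β ≈ 0.555

The second indifference involves only future payoffs, so β cancels: β·δ^2·45 = β·δ^3·50, giving δ = 45/50 = 0.90000.
The first indifference: 348 = β·δ^2·774, so β = 348/(δ^2·774) = 348/(0.81000·774) ≈ 0.555.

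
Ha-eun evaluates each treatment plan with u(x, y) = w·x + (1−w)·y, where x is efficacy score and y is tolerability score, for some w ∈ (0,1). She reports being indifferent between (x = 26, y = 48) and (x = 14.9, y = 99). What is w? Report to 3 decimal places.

w = 0.821

Equating utilities: w·26 + (1−w)·48 = w·14.9 + (1−w)·99.
Collecting terms: w·11.1 = (1−w)·51.
So w/(1−w) = 51/11.1 = 4.5946, giving w = 51/(11.1+51) = 0.821.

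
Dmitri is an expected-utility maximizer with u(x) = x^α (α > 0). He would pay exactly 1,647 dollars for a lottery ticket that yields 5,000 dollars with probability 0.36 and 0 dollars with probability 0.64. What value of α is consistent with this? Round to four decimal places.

The lottery's expected utility is 0.36·u(5000) + 0.64·u(0) = 0.36·5000^α (since u(0) = 0 for α > 0).
Setting u(1647) equal to that: 1647^α = 0.36·5000^α ⇒ (1647/5000)^α = 0.36.
Take logs: α = ln 0.36 / ln(1647/5000) ≈ 0.920007.

α ≈ 0.9200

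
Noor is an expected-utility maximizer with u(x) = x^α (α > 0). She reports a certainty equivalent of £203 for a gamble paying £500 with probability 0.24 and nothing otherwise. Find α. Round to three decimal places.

α ≈ 1.583

The lottery's expected utility is 0.24·u(500) + 0.76·u(0) = 0.24·500^α (since u(0) = 0 for α > 0).
Indifference: 203^α = 0.24·500^α, so (203/500)^α = 0.24.
α = ln(0.24) / ln(203/500) = -1.427116/-0.901402 ≈ 1.583.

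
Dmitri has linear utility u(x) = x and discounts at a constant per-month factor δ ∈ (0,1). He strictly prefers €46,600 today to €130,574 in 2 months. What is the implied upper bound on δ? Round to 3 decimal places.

The preference means 46600 > δ^2·130574.
Dividing by 130574: δ^2 < 0.35689. Both sides are positive, so the square root keeps the direction.
δ < (46600/130574)^(1/2) ≈ 0.597.

δ < 0.597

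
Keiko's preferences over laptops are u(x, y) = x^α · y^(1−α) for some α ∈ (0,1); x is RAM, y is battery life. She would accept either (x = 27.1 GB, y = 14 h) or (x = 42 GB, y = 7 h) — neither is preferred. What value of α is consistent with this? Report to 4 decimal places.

α ≈ 0.6127

Set the two utilities equal: 27.1^α·14^(1−α) = 42^α·7^(1−α).
Taking logs: α·ln 27.1 + (1−α)·ln 14 = α·ln 42 + (1−α)·ln 7, i.e. α·-0.4381359 = (1−α)·-0.6931472.
With A = -0.4381359 and B = -0.6931472: α·A = (1−α)·B, so α = B/(A+B) = -0.6931472/-1.1312831 ≈ 0.6127.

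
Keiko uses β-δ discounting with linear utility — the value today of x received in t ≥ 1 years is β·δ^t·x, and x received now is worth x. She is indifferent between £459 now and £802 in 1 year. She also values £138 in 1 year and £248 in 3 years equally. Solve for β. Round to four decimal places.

β ≈ 0.7672

The second indifference involves only future payoffs, so β cancels: β·δ^1·138 = β·δ^3·248, giving δ^2 = 138/248 = 0.55645, so δ = 0.74596.
Substituting δ into 459 = β·δ·802: β = 459/(598.257) ≈ 0.7672.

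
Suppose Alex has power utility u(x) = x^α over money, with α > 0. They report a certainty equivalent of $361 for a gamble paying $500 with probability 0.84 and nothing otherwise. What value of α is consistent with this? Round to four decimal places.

α ≈ 0.5353

Since u(0) = 0, the lottery's EU is 0.84·500^α.
Setting u(361) equal to that: 361^α = 0.84·500^α ⇒ (361/500)^α = 0.84.
Take logs: α = ln 0.84 / ln(361/500) ≈ 0.535269.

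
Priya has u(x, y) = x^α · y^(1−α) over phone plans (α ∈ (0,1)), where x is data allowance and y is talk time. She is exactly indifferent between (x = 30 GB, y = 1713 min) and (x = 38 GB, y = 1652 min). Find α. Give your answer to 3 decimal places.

α ≈ 0.133

Indifference: 30^α · 1713^(1−α) = 38^α · 1652^(1−α).
Rearrange to (30/38)^α = (1652/1713)^(1−α) and take logs: α·-0.236389 = (1−α)·-0.036260.
So α/(1−α) = (-0.036260)/(-0.236389) = 0.153391, and α = 0.153391/1.153391 ≈ 0.133.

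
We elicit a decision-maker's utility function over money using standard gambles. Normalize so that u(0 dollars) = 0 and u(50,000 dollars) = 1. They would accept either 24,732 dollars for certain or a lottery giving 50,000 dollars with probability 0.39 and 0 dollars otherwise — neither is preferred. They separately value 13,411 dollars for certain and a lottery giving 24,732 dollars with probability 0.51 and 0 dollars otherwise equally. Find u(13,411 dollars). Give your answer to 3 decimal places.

From the first indifference, u(24,732 dollars) = 0.39·u(50,000 dollars) + 0.61·u(0 dollars) = 0.39·1 + 0.61·0 = 0.39.
Chaining: u(13,411 dollars) = 0.51·0.39 + 0.49·0.00 = 0.1989.

0.199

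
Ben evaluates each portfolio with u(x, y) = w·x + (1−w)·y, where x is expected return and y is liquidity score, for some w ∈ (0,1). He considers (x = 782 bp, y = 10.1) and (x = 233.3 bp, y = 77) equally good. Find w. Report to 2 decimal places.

w = 0.11

Equating utilities: w·782 + (1−w)·10.1 = w·233.3 + (1−w)·77.
Collecting terms: w·548.7 = (1−w)·66.9.
Hence w = 66.9/(548.7+66.9) = 66.9/615.6 = 0.11.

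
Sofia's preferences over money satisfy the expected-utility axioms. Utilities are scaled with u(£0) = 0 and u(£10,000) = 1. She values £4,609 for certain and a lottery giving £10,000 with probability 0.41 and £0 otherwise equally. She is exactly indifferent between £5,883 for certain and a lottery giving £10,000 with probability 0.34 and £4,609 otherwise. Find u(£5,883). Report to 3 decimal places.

0.611

The first gamble pins u(£4,609): it must equal 0.41·1 + 0.59·0 = 0.41.
Chaining: u(£5,883) = 0.34·1.00 + 0.66·0.41 = 0.6106.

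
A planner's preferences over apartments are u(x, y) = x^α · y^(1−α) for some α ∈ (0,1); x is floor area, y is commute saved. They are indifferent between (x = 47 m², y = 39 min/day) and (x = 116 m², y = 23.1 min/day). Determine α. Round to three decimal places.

α ≈ 0.367

The Cobb–Douglas utilities coincide, so 47^α·39^(1−α) = 116^α·23.1^(1−α).
Taking logs: α·ln 47 + (1−α)·ln 39 = α·ln 116 + (1−α)·ln 23.1, i.e. α·-0.903443 = (1−α)·-0.523729.
With A = -0.903443 and B = -0.523729: α·A = (1−α)·B, so α = B/(A+B) = -0.523729/-1.427172 ≈ 0.367.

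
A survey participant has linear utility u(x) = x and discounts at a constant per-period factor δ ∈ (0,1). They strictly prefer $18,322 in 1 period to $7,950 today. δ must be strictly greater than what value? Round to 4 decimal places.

Comparing present values: 7950 < δ·18322.
Dividing through by 18322 gives δ > 0.43390.

δ > 0.4339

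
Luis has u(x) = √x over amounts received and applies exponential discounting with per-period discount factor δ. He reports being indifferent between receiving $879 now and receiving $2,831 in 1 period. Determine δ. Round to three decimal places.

The payoff in 1 period is discounted by δ, so u(879) = δ·u(2831) and δ = u(879)/u(2831).
With u(x) = √x: δ = √879/√2831 = √(879/2831) = 0.55722.

δ ≈ 0.557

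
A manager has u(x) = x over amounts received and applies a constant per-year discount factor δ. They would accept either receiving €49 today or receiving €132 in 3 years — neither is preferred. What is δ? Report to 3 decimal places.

Indifference means u(49) = δ^3 · u(132), so δ^3 = u(49)/u(132).
With u(x) = x: δ^3 = 49/132 = 0.37121.
So δ = 0.37121^(1/3) ≈ 0.719.

δ ≈ 0.719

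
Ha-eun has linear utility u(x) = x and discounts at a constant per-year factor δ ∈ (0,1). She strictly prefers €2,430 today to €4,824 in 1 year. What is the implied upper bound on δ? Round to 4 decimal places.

Under u(x) = x this choice says 2430 > δ·4824.
So δ < 2430/4824 = 0.50373.

δ < 0.5037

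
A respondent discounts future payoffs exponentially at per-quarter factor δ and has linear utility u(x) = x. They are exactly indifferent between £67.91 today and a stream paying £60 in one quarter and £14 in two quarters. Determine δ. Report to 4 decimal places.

Present value of the stream is 60·δ + 14·δ². Indifference gives 60δ + 14δ² = 67.91.
That is, 14δ² + 60δ − 67.91 = 0, a quadratic in δ.
The positive root is δ = [−60 + √(60² + 4·14·67.91)] / (2·14) = (−60 + 86.040)/28 ≈ 0.9300.

δ ≈ 0.9300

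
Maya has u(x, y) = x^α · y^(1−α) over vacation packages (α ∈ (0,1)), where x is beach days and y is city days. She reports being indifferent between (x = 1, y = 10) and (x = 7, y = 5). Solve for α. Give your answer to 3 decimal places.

α ≈ 0.263

Indifference: 1^α · 10^(1−α) = 7^α · 5^(1−α).
Taking logs: α·ln 1 + (1−α)·ln 10 = α·ln 7 + (1−α)·ln 5, i.e. α·-1.945910 = (1−α)·-0.693147.
So α/(1−α) = (-0.693147)/(-1.945910) = 0.356207, and α = 0.356207/1.356207 ≈ 0.263.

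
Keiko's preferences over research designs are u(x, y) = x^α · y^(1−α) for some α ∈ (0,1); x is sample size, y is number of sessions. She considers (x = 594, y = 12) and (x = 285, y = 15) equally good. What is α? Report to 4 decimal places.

α ≈ 0.2330

Set the two utilities equal: 594^α·12^(1−α) = 285^α·15^(1−α).
Rearrange to (594/285)^α = (15/12)^(1−α) and take logs: α·0.7343901 = (1−α)·0.2231436.
So α/(1−α) = (0.2231436)/(0.7343901) = 0.3038489, and α = 0.3038489/1.3038489 ≈ 0.2330.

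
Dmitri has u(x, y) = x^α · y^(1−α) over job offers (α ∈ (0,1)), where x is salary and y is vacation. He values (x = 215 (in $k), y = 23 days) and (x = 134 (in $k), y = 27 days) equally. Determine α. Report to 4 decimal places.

α ≈ 0.2532

The Cobb–Douglas utilities coincide, so 215^α·23^(1−α) = 134^α·27^(1−α).
(215/134)^α = (27/23)^(1−α); take logs: α·ln(215/134) = (1−α)·ln(27/23), i.e. α·0.4727982 = (1−α)·0.1603427.
Thus α·(0.6331409) = 0.1603427, so α = 0.1603427/0.6331409 ≈ 0.2532.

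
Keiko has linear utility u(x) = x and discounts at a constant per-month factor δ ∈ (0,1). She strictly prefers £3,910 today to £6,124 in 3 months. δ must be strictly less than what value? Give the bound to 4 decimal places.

Comparing present values: 3910 > δ^3·6124.
So δ^3 < 3910/6124 = 0.63847; taking the cube root of both positive sides preserves the inequality.
δ < 0.63847^(1/3) = 0.8611.

δ < 0.8611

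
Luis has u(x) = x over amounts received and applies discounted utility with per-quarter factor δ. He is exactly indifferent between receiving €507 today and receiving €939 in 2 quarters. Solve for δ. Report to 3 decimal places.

Indifference means u(507) = δ^2 · u(939), so δ^2 = u(507)/u(939).
With u(x) = x: δ^2 = 507/939 = 0.53994.
So δ = 0.53994^(1/2) ≈ 0.735.

δ ≈ 0.735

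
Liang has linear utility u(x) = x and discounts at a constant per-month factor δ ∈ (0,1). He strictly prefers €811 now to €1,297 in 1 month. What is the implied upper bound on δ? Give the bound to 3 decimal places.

The preference means 811 > δ·1297.
Dividing through by 1297 gives δ < 0.62529.

δ < 0.625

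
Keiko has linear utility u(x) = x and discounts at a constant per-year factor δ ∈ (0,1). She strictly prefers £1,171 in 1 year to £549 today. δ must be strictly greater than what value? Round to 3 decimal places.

δ > 0.469

Under u(x) = x this choice says 549 < δ·1171.
So δ > 549/1171 = 0.46883.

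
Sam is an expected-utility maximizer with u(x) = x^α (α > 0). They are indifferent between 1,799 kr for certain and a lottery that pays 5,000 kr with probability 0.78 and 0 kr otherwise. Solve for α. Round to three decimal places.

α ≈ 0.243

EU(lottery) = 0.78·5000^α + 0.22·0 = 0.78·5000^α.
Setting u(1799) equal to that: 1799^α = 0.78·5000^α ⇒ (1799/5000)^α = 0.78.
Taking logs: α·ln(1799/5000) = ln(0.78), so α = -0.248461 / -1.022207 ≈ 0.243.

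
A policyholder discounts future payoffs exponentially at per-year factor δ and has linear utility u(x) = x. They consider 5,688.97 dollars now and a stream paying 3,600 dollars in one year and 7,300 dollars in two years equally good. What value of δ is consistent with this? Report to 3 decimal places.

δ ≈ 0.670

Equating present values: 5688.97 = 3600δ + 7300δ².
Rearranged: 7300δ² + 3600δ − 5688.97 = 0.
δ = (−3600 + √(3600² + 4·7300·5688.97)) / (2·7300) = (−3600 + √179077924.00) / 14600 ≈ 0.670.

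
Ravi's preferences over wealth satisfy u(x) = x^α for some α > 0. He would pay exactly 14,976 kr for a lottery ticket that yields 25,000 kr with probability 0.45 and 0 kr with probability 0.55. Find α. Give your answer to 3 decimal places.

α ≈ 1.558

EU(lottery) = 0.45·25000^α + 0.55·0 = 0.45·25000^α.
Equating: 14976^α = 0.45·25000^α, i.e. 0.5990^α = 0.45.
α = ln(0.45) / ln(14976/25000) = -0.798508/-0.512427 ≈ 1.558.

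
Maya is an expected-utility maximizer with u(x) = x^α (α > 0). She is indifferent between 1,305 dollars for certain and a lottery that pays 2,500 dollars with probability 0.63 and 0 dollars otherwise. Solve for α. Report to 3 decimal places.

α ≈ 0.711

The lottery's expected utility is 0.63·u(2500) + 0.37·u(0) = 0.63·2500^α (since u(0) = 0 for α > 0).
Setting u(1305) equal to that: 1305^α = 0.63·2500^α ⇒ (1305/2500)^α = 0.63.
α = ln(0.63) / ln(1305/2500) = -0.462035/-0.650088 ≈ 0.711.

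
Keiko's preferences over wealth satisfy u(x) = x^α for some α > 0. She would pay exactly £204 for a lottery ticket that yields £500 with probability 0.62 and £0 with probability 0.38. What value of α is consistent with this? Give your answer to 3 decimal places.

The lottery's expected utility is 0.62·u(500) + 0.38·u(0) = 0.62·500^α (since u(0) = 0 for α > 0).
Equating: 204^α = 0.62·500^α, i.e. 0.4080^α = 0.62.
α = ln(0.62) / ln(204/500) = -0.478036/-0.896488 ≈ 0.533.

α ≈ 0.533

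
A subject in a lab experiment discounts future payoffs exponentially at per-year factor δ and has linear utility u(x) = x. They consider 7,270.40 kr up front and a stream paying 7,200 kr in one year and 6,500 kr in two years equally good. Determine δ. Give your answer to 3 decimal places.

The stream is worth 7200δ + 6500δ² today, so 7200δ + 6500δ² = 7270.40.
So 6500δ² + 7200δ − 7270.40 = 0.
The positive root is δ = [−7200 + √(7200² + 4·6500·7270.40)] / (2·6500) = (−7200 + 15520.000)/13000 ≈ 0.640.

δ ≈ 0.640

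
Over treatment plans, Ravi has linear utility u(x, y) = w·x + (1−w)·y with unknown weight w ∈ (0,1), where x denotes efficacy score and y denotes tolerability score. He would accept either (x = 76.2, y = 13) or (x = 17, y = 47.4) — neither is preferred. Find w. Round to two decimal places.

w = 0.37

u(76.2,13) = u(17,47.4) means w·76.2 + (1−w)·13 = w·17 + (1−w)·47.4.
Collecting terms: w·59.2 = (1−w)·34.4.
The marginal rate of substitution is 34.4/59.2, so w = 34.4/(59.2+34.4) = 0.37.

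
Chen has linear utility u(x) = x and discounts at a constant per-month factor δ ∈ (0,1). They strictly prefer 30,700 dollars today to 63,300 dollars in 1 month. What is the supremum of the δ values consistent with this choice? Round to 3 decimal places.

δ < 0.485

Comparing present values: 30700 > δ·63300.
Dividing through by 63300 gives δ < 0.48499.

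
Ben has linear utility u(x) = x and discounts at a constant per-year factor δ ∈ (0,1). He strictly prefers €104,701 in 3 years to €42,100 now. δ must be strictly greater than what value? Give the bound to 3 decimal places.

Comparing present values: 42100 < δ^3·104701.
So δ^3 > 42100/104701 = 0.40210; taking the cube root of both positive sides preserves the inequality.
δ > (42100/104701)^(1/3) ≈ 0.738.

δ > 0.738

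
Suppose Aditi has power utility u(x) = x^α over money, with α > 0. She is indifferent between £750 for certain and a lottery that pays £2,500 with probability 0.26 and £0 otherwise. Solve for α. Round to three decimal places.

α ≈ 1.119

The lottery's expected utility is 0.26·u(2500) + 0.74·u(0) = 0.26·2500^α (since u(0) = 0 for α > 0).
Setting u(750) equal to that: 750^α = 0.26·2500^α ⇒ (750/2500)^α = 0.26.
Take logs: α = ln 0.26 / ln(750/2500) ≈ 1.11886.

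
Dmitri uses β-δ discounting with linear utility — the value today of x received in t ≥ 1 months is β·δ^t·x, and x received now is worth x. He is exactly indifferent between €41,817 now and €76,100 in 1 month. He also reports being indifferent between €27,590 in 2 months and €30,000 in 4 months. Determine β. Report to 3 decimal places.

β ≈ 0.573

The second indifference involves only future payoffs, so β cancels: β·δ^2·27590 = β·δ^4·30000, giving δ^2 = 27590/30000 = 0.91967, so δ = 0.95899.
Now use the now-vs-future pair: 41817 = β·δ·76100 gives β = 41817/(0.95899·76100) ≈ 0.573.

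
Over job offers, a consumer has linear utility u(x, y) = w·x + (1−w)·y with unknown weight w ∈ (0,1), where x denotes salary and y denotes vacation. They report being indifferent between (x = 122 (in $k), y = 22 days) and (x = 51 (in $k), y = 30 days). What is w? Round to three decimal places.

Indifference: w·122 + (1−w)·22 = w·51 + (1−w)·30.
w·(122−51) = (1−w)·(30−22), i.e. w·71 = (1−w)·8.
Hence w = 8/(71+8) = 8/79 = 0.101.

w = 0.101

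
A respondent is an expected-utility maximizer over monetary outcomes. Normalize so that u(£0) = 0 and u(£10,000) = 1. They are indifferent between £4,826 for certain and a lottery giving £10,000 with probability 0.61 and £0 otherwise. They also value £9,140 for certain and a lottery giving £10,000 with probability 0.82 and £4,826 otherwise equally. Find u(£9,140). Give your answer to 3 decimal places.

0.930

First, u(£4,826) = 0.61·u(£10,000) + 0.39·u(£0) = 0.61.
Then u(£9,140) = 0.82·u(£10,000) + 0.18·u(£4,826) = 0.82·1.00 + 0.18·0.61 = 0.9298.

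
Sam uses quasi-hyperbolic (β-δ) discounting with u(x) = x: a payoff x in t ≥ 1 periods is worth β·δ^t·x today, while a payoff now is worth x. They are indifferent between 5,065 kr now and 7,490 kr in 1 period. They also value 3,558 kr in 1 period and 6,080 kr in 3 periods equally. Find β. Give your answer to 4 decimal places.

Both payoffs in the second observation are in the future, so β drops out: δ^1·3558 = δ^3·6080 ⇒ δ^2 = 3558/6080 = 0.58520, so δ = 0.76498.
The first indifference: 5065 = β·δ·7490, so β = 5065/(δ·7490) = 5065/(0.76498·7490) ≈ 0.8840.

β ≈ 0.8840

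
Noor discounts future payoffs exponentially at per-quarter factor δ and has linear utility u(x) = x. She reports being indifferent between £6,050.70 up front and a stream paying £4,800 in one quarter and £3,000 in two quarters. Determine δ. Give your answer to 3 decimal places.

The stream is worth 4800δ + 3000δ² today, so 4800δ + 3000δ² = 6050.70.
So 3000δ² + 4800δ − 6050.70 = 0.
δ = (−4800 + √(4800² + 4·3000·6050.70)) / (2·3000) = (−4800 + √95648400.00) / 6000 ≈ 0.830.

δ ≈ 0.830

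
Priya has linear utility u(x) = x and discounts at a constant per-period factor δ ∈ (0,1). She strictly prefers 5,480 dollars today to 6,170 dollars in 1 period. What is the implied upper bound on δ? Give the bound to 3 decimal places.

The preference means 5480 > δ·6170.
So δ < 5480/6170 = 0.88817.

δ < 0.888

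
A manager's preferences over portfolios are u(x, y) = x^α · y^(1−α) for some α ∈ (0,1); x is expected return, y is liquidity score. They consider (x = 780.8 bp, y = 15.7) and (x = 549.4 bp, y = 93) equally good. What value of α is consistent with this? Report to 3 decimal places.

α ≈ 0.835

Indifference: 780.8^α · 15.7^(1−α) = 549.4^α · 93^(1−α).
(780.8/549.4)^α = (93/15.7)^(1−α); take logs: α·ln(780.8/549.4) = (1−α)·ln(93/15.7), i.e. α·0.351492 = (1−α)·1.778939.
Thus α·(2.130431) = 1.778939, so α = 1.778939/2.130431 ≈ 0.835.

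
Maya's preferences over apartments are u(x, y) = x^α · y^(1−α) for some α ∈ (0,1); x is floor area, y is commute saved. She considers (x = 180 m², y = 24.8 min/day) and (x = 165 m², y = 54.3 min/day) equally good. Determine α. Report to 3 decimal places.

The Cobb–Douglas utilities coincide, so 180^α·24.8^(1−α) = 165^α·54.3^(1−α).
(180/165)^α = (54.3/24.8)^(1−α); take logs: α·ln(180/165) = (1−α)·ln(54.3/24.8), i.e. α·0.087011 = (1−α)·0.783681.
With A = 0.087011 and B = 0.783681: α·A = (1−α)·B, so α = B/(A+B) = 0.783681/0.870692 ≈ 0.900.

α ≈ 0.900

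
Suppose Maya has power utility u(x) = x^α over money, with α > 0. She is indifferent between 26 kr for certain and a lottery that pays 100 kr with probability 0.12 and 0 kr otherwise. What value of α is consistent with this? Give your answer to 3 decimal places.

α ≈ 1.574

The lottery's expected utility is 0.12·u(100) + 0.88·u(0) = 0.12·100^α (since u(0) = 0 for α > 0).
Setting u(26) equal to that: 26^α = 0.12·100^α ⇒ (26/100)^α = 0.12.
Taking logs: α·ln(26/100) = ln(0.12), so α = -2.120264 / -1.347074 ≈ 1.574.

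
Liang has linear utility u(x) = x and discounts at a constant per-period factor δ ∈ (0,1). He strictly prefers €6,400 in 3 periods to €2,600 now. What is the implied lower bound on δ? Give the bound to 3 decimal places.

δ > 0.741

Comparing present values: 2600 < δ^3·6400.
So δ^3 > 2600/6400 = 0.40625; taking the cube root of both positive sides preserves the inequality.
δ > 0.40625^(1/3) = 0.741.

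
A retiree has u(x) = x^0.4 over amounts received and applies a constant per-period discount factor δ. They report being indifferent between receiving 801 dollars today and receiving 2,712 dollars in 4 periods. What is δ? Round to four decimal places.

δ ≈ 0.8852

Equating discounted utilities: u(801) = δ^4·u(2712) ⇒ δ^4 = u(801)/u(2712).
Since u(x) = x^0.4, δ^4 = (801/2712)^0.4 = 0.29535^0.4 = 0.61396.
Taking the 4th root: δ = 0.61396^(1/4) ≈ 0.8852.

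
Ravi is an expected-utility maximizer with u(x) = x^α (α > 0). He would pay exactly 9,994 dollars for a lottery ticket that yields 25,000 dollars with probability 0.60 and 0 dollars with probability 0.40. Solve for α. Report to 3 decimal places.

α ≈ 0.557

The lottery's expected utility is 0.60·u(25000) + 0.40·u(0) = 0.60·25000^α (since u(0) = 0 for α > 0).
Indifference: 9994^α = 0.60·25000^α, so (9994/25000)^α = 0.60.
Take logs: α = ln 0.60 / ln(9994/25000) ≈ 0.55713.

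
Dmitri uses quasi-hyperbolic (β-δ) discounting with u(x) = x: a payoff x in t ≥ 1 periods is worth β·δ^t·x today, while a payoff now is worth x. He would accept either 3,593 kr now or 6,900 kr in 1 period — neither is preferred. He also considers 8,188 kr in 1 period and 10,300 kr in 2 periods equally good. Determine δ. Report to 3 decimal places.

The second indifference involves only future payoffs, so β cancels: β·δ^1·8188 = β·δ^2·10300, giving δ = 8188/10300 = 0.79495.

δ ≈ 0.795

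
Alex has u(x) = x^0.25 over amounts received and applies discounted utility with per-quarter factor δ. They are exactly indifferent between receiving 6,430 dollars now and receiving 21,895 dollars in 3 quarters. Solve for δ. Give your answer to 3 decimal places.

δ ≈ 0.903

Equating discounted utilities: u(6430) = δ^3·u(21895) ⇒ δ^3 = u(6430)/u(21895).
Since u(x) = x^0.25, δ^3 = (6430/21895)^0.25 = 0.29367^0.25 = 0.73615.
Hence δ = (0.73615)^(1/3) = 0.90293.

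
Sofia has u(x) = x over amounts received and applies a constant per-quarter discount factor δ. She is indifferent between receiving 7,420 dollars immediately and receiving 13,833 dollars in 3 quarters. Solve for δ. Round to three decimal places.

δ ≈ 0.813

The payoff in 3 quarters is discounted by δ^3, so u(7420) = δ^3·u(13833) and δ^3 = u(7420)/u(13833).
With u(x) = x: δ^3 = 7420/13833 = 0.53640.
So δ = 0.53640^(1/3) ≈ 0.813.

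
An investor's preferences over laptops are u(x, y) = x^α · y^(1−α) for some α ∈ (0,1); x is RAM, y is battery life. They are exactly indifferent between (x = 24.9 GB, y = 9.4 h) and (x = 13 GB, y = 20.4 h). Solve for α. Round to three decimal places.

α ≈ 0.544

Set the two utilities equal: 24.9^α·9.4^(1−α) = 13^α·20.4^(1−α).
Taking logs: α·ln 24.9 + (1−α)·ln 9.4 = α·ln 13 + (1−α)·ln 20.4, i.e. α·0.649918 = (1−α)·0.774825.
So α/(1−α) = (0.774825)/(0.649918) = 1.192189, and α = 1.192189/2.192189 ≈ 0.544.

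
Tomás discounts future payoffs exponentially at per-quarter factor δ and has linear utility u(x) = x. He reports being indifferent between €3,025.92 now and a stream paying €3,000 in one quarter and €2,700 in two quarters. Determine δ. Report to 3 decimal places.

δ ≈ 0.640

Present value of the stream is 3000·δ + 2700·δ². Indifference gives 3000δ + 2700δ² = 3025.92.
Rearranged: 2700δ² + 3000δ − 3025.92 = 0.
By the quadratic formula (taking the positive root), δ = (−3000 + √41679936.00) / 5400 ≈ 0.640.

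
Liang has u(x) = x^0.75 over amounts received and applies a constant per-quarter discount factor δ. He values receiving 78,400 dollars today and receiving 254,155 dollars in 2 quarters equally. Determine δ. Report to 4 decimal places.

δ ≈ 0.6434

The payoff in 2 quarters is discounted by δ^2, so u(78400) = δ^2·u(254155) and δ^2 = u(78400)/u(254155).
With u(x) = x^0.75: δ^2 = 78400^0.75/254155^0.75 = (78400/254155)^0.75 = 0.41392.
Hence δ = (0.41392)^(1/2) = 0.643364.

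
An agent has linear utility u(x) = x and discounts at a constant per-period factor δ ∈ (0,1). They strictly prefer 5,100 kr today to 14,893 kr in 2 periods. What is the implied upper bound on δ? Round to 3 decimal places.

δ < 0.585

The preference means 5100 > δ^2·14893.
Hence δ^2 < 5100/14893 = 0.34244, and x ↦ x^(1/2) is increasing on (0,∞).
δ < (5100/14893)^(1/2) ≈ 0.585.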